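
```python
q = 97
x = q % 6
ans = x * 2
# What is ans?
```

Trace (tracking ans):
q = 97  # -> q = 97
x = q % 6  # -> x = 1
ans = x * 2  # -> ans = 2

Answer: 2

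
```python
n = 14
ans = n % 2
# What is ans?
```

Answer: 0

Derivation:
Trace (tracking ans):
n = 14  # -> n = 14
ans = n % 2  # -> ans = 0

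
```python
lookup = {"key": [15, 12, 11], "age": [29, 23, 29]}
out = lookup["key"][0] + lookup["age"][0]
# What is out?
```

Answer: 44

Derivation:
Trace (tracking out):
lookup = {'key': [15, 12, 11], 'age': [29, 23, 29]}  # -> lookup = {'key': [15, 12, 11], 'age': [29, 23, 29]}
out = lookup['key'][0] + lookup['age'][0]  # -> out = 44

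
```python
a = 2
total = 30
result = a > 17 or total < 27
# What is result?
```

Trace (tracking result):
a = 2  # -> a = 2
total = 30  # -> total = 30
result = a > 17 or total < 27  # -> result = False

Answer: False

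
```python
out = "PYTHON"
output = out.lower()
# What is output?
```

Answer: 'python'

Derivation:
Trace (tracking output):
out = 'PYTHON'  # -> out = 'PYTHON'
output = out.lower()  # -> output = 'python'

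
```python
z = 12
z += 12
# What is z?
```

Trace (tracking z):
z = 12  # -> z = 12
z += 12  # -> z = 24

Answer: 24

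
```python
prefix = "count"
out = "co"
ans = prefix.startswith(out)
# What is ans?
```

Trace (tracking ans):
prefix = 'count'  # -> prefix = 'count'
out = 'co'  # -> out = 'co'
ans = prefix.startswith(out)  # -> ans = True

Answer: True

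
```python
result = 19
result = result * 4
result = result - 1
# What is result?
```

Answer: 75

Derivation:
Trace (tracking result):
result = 19  # -> result = 19
result = result * 4  # -> result = 76
result = result - 1  # -> result = 75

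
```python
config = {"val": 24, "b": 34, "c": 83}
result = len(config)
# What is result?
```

Trace (tracking result):
config = {'val': 24, 'b': 34, 'c': 83}  # -> config = {'val': 24, 'b': 34, 'c': 83}
result = len(config)  # -> result = 3

Answer: 3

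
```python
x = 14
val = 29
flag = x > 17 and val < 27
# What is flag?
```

Answer: False

Derivation:
Trace (tracking flag):
x = 14  # -> x = 14
val = 29  # -> val = 29
flag = x > 17 and val < 27  # -> flag = False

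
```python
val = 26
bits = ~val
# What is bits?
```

Trace (tracking bits):
val = 26  # -> val = 26
bits = ~val  # -> bits = -27

Answer: -27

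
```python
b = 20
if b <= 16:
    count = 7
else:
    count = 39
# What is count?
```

Answer: 39

Derivation:
Trace (tracking count):
b = 20  # -> b = 20
if b <= 16:  # condition is False
else:
    count = 39  # -> count = 39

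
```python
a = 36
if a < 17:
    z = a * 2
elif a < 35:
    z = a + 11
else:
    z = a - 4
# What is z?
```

Answer: 32

Derivation:
Trace (tracking z):
a = 36  # -> a = 36
if a < 17:  # condition is False
elif a < 35:  # condition is False
else:
    z = a - 4  # -> z = 32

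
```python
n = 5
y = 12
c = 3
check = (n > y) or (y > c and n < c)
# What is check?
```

Trace (tracking check):
n = 5  # -> n = 5
y = 12  # -> y = 12
c = 3  # -> c = 3
check = n > y or (y > c and n < c)  # -> check = False

Answer: False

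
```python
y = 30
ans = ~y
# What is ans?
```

Trace (tracking ans):
y = 30  # -> y = 30
ans = ~y  # -> ans = -31

Answer: -31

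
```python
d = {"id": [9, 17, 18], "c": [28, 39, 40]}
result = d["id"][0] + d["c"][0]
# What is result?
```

Answer: 37

Derivation:
Trace (tracking result):
d = {'id': [9, 17, 18], 'c': [28, 39, 40]}  # -> d = {'id': [9, 17, 18], 'c': [28, 39, 40]}
result = d['id'][0] + d['c'][0]  # -> result = 37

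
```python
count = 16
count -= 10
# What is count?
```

Trace (tracking count):
count = 16  # -> count = 16
count -= 10  # -> count = 6

Answer: 6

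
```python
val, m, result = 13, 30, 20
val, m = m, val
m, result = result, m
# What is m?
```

Answer: 20

Derivation:
Trace (tracking m):
val, m, result = (13, 30, 20)  # -> val = 13, m = 30, result = 20
val, m = (m, val)  # -> val = 30, m = 13
m, result = (result, m)  # -> m = 20, result = 13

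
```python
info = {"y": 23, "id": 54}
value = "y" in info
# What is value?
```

Answer: True

Derivation:
Trace (tracking value):
info = {'y': 23, 'id': 54}  # -> info = {'y': 23, 'id': 54}
value = 'y' in info  # -> value = True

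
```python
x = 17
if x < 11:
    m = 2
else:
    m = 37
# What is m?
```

Trace (tracking m):
x = 17  # -> x = 17
if x < 11:  # condition is False
else:
    m = 37  # -> m = 37

Answer: 37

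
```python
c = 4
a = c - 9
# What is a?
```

Answer: -5

Derivation:
Trace (tracking a):
c = 4  # -> c = 4
a = c - 9  # -> a = -5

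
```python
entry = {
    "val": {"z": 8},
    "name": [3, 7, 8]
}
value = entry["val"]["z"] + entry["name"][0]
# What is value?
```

Answer: 11

Derivation:
Trace (tracking value):
entry = {'val': {'z': 8}, 'name': [3, 7, 8]}  # -> entry = {'val': {'z': 8}, 'name': [3, 7, 8]}
value = entry['val']['z'] + entry['name'][0]  # -> value = 11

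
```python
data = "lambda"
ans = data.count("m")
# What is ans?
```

Answer: 1

Derivation:
Trace (tracking ans):
data = 'lambda'  # -> data = 'lambda'
ans = data.count('m')  # -> ans = 1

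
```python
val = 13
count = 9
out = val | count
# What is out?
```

Trace (tracking out):
val = 13  # -> val = 13
count = 9  # -> count = 9
out = val | count  # -> out = 13

Answer: 13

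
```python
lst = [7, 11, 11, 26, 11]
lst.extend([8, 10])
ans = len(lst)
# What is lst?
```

Answer: [7, 11, 11, 26, 11, 8, 10]

Derivation:
Trace (tracking lst):
lst = [7, 11, 11, 26, 11]  # -> lst = [7, 11, 11, 26, 11]
lst.extend([8, 10])  # -> lst = [7, 11, 11, 26, 11, 8, 10]
ans = len(lst)  # -> ans = 7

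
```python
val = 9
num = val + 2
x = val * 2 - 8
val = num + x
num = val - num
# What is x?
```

Answer: 10

Derivation:
Trace (tracking x):
val = 9  # -> val = 9
num = val + 2  # -> num = 11
x = val * 2 - 8  # -> x = 10
val = num + x  # -> val = 21
num = val - num  # -> num = 10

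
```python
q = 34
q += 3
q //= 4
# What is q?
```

Trace (tracking q):
q = 34  # -> q = 34
q += 3  # -> q = 37
q //= 4  # -> q = 9

Answer: 9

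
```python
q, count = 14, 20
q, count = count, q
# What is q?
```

Trace (tracking q):
q, count = (14, 20)  # -> q = 14, count = 20
q, count = (count, q)  # -> q = 20, count = 14

Answer: 20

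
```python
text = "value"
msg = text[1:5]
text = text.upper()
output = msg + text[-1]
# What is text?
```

Answer: 'VALUE'

Derivation:
Trace (tracking text):
text = 'value'  # -> text = 'value'
msg = text[1:5]  # -> msg = 'alue'
text = text.upper()  # -> text = 'VALUE'
output = msg + text[-1]  # -> output = 'alueE'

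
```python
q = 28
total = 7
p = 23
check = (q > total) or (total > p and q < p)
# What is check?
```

Answer: True

Derivation:
Trace (tracking check):
q = 28  # -> q = 28
total = 7  # -> total = 7
p = 23  # -> p = 23
check = q > total or (total > p and q < p)  # -> check = True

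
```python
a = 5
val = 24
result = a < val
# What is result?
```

Answer: True

Derivation:
Trace (tracking result):
a = 5  # -> a = 5
val = 24  # -> val = 24
result = a < val  # -> result = True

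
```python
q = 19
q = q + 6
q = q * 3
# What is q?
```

Answer: 75

Derivation:
Trace (tracking q):
q = 19  # -> q = 19
q = q + 6  # -> q = 25
q = q * 3  # -> q = 75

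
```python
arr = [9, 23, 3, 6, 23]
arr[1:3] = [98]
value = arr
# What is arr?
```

Trace (tracking arr):
arr = [9, 23, 3, 6, 23]  # -> arr = [9, 23, 3, 6, 23]
arr[1:3] = [98]  # -> arr = [9, 98, 6, 23]
value = arr  # -> value = [9, 98, 6, 23]

Answer: [9, 98, 6, 23]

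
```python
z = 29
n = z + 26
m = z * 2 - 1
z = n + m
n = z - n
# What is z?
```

Answer: 112

Derivation:
Trace (tracking z):
z = 29  # -> z = 29
n = z + 26  # -> n = 55
m = z * 2 - 1  # -> m = 57
z = n + m  # -> z = 112
n = z - n  # -> n = 57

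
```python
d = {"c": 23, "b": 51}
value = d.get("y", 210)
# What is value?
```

Trace (tracking value):
d = {'c': 23, 'b': 51}  # -> d = {'c': 23, 'b': 51}
value = d.get('y', 210)  # -> value = 210

Answer: 210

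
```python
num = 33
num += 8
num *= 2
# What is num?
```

Trace (tracking num):
num = 33  # -> num = 33
num += 8  # -> num = 41
num *= 2  # -> num = 82

Answer: 82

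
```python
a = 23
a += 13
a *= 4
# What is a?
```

Trace (tracking a):
a = 23  # -> a = 23
a += 13  # -> a = 36
a *= 4  # -> a = 144

Answer: 144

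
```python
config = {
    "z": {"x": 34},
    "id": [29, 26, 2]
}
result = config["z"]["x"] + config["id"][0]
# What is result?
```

Trace (tracking result):
config = {'z': {'x': 34}, 'id': [29, 26, 2]}  # -> config = {'z': {'x': 34}, 'id': [29, 26, 2]}
result = config['z']['x'] + config['id'][0]  # -> result = 63

Answer: 63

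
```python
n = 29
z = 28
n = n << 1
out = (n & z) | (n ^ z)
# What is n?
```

Answer: 58

Derivation:
Trace (tracking n):
n = 29  # -> n = 29
z = 28  # -> z = 28
n = n << 1  # -> n = 58
out = n & z | n ^ z  # -> out = 62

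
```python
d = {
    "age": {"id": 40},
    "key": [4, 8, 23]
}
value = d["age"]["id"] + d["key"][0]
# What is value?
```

Answer: 44

Derivation:
Trace (tracking value):
d = {'age': {'id': 40}, 'key': [4, 8, 23]}  # -> d = {'age': {'id': 40}, 'key': [4, 8, 23]}
value = d['age']['id'] + d['key'][0]  # -> value = 44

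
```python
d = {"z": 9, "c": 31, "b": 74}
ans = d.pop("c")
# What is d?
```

Trace (tracking d):
d = {'z': 9, 'c': 31, 'b': 74}  # -> d = {'z': 9, 'c': 31, 'b': 74}
ans = d.pop('c')  # -> ans = 31

Answer: {'z': 9, 'b': 74}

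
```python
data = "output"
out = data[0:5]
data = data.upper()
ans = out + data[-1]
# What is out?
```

Answer: 'outpu'

Derivation:
Trace (tracking out):
data = 'output'  # -> data = 'output'
out = data[0:5]  # -> out = 'outpu'
data = data.upper()  # -> data = 'OUTPUT'
ans = out + data[-1]  # -> ans = 'outpuT'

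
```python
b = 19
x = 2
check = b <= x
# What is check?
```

Answer: False

Derivation:
Trace (tracking check):
b = 19  # -> b = 19
x = 2  # -> x = 2
check = b <= x  # -> check = False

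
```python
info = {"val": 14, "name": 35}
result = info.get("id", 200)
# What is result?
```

Trace (tracking result):
info = {'val': 14, 'name': 35}  # -> info = {'val': 14, 'name': 35}
result = info.get('id', 200)  # -> result = 200

Answer: 200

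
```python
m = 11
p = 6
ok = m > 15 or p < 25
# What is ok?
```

Trace (tracking ok):
m = 11  # -> m = 11
p = 6  # -> p = 6
ok = m > 15 or p < 25  # -> ok = True

Answer: True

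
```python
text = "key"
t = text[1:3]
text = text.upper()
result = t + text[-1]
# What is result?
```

Trace (tracking result):
text = 'key'  # -> text = 'key'
t = text[1:3]  # -> t = 'ey'
text = text.upper()  # -> text = 'KEY'
result = t + text[-1]  # -> result = 'eyY'

Answer: 'eyY'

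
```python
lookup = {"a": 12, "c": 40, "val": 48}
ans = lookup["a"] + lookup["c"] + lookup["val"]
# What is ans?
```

Answer: 100

Derivation:
Trace (tracking ans):
lookup = {'a': 12, 'c': 40, 'val': 48}  # -> lookup = {'a': 12, 'c': 40, 'val': 48}
ans = lookup['a'] + lookup['c'] + lookup['val']  # -> ans = 100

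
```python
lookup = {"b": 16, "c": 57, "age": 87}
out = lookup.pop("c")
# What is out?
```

Answer: 57

Derivation:
Trace (tracking out):
lookup = {'b': 16, 'c': 57, 'age': 87}  # -> lookup = {'b': 16, 'c': 57, 'age': 87}
out = lookup.pop('c')  # -> out = 57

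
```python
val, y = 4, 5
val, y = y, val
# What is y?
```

Trace (tracking y):
val, y = (4, 5)  # -> val = 4, y = 5
val, y = (y, val)  # -> val = 5, y = 4

Answer: 4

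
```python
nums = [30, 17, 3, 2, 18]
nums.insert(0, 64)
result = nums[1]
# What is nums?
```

Answer: [64, 30, 17, 3, 2, 18]

Derivation:
Trace (tracking nums):
nums = [30, 17, 3, 2, 18]  # -> nums = [30, 17, 3, 2, 18]
nums.insert(0, 64)  # -> nums = [64, 30, 17, 3, 2, 18]
result = nums[1]  # -> result = 30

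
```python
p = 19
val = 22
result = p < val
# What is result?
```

Answer: True

Derivation:
Trace (tracking result):
p = 19  # -> p = 19
val = 22  # -> val = 22
result = p < val  # -> result = True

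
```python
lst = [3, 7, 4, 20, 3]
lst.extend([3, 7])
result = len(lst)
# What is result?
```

Trace (tracking result):
lst = [3, 7, 4, 20, 3]  # -> lst = [3, 7, 4, 20, 3]
lst.extend([3, 7])  # -> lst = [3, 7, 4, 20, 3, 3, 7]
result = len(lst)  # -> result = 7

Answer: 7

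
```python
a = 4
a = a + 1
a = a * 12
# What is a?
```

Trace (tracking a):
a = 4  # -> a = 4
a = a + 1  # -> a = 5
a = a * 12  # -> a = 60

Answer: 60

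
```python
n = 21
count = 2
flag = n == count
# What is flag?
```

Answer: False

Derivation:
Trace (tracking flag):
n = 21  # -> n = 21
count = 2  # -> count = 2
flag = n == count  # -> flag = False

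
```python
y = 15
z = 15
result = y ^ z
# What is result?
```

Answer: 0

Derivation:
Trace (tracking result):
y = 15  # -> y = 15
z = 15  # -> z = 15
result = y ^ z  # -> result = 0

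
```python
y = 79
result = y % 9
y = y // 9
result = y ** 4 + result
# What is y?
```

Trace (tracking y):
y = 79  # -> y = 79
result = y % 9  # -> result = 7
y = y // 9  # -> y = 8
result = y ** 4 + result  # -> result = 4103

Answer: 8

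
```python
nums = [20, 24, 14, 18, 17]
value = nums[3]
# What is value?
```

Trace (tracking value):
nums = [20, 24, 14, 18, 17]  # -> nums = [20, 24, 14, 18, 17]
value = nums[3]  # -> value = 18

Answer: 18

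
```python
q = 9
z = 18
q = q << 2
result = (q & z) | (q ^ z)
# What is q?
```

Answer: 36

Derivation:
Trace (tracking q):
q = 9  # -> q = 9
z = 18  # -> z = 18
q = q << 2  # -> q = 36
result = q & z | q ^ z  # -> result = 54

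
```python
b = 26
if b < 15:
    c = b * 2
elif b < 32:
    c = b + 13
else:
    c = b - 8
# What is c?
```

Answer: 39

Derivation:
Trace (tracking c):
b = 26  # -> b = 26
if b < 15:  # condition is False
elif b < 32:  # condition is True
    c = b + 13  # -> c = 39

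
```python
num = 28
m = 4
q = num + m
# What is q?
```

Trace (tracking q):
num = 28  # -> num = 28
m = 4  # -> m = 4
q = num + m  # -> q = 32

Answer: 32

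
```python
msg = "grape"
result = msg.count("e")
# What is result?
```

Answer: 1

Derivation:
Trace (tracking result):
msg = 'grape'  # -> msg = 'grape'
result = msg.count('e')  # -> result = 1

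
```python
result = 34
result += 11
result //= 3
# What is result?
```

Trace (tracking result):
result = 34  # -> result = 34
result += 11  # -> result = 45
result //= 3  # -> result = 15

Answer: 15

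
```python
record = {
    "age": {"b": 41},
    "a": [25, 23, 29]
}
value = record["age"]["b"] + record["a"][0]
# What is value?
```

Trace (tracking value):
record = {'age': {'b': 41}, 'a': [25, 23, 29]}  # -> record = {'age': {'b': 41}, 'a': [25, 23, 29]}
value = record['age']['b'] + record['a'][0]  # -> value = 66

Answer: 66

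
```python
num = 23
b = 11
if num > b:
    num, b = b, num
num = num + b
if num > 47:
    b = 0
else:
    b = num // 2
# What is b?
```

Answer: 17

Derivation:
Trace (tracking b):
num = 23  # -> num = 23
b = 11  # -> b = 11
if num > b:  # condition is True
    num, b = (b, num)  # -> num = 11, b = 23
num = num + b  # -> num = 34
if num > 47:  # condition is False
else:
    b = num // 2  # -> b = 17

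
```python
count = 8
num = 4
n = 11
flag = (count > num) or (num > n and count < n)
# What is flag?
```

Answer: True

Derivation:
Trace (tracking flag):
count = 8  # -> count = 8
num = 4  # -> num = 4
n = 11  # -> n = 11
flag = count > num or (num > n and count < n)  # -> flag = True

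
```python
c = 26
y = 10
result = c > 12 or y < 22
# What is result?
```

Answer: True

Derivation:
Trace (tracking result):
c = 26  # -> c = 26
y = 10  # -> y = 10
result = c > 12 or y < 22  # -> result = True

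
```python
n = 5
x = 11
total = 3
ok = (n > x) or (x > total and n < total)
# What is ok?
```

Trace (tracking ok):
n = 5  # -> n = 5
x = 11  # -> x = 11
total = 3  # -> total = 3
ok = n > x or (x > total and n < total)  # -> ok = False

Answer: False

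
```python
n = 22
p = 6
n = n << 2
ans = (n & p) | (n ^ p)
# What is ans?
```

Answer: 94

Derivation:
Trace (tracking ans):
n = 22  # -> n = 22
p = 6  # -> p = 6
n = n << 2  # -> n = 88
ans = n & p | n ^ p  # -> ans = 94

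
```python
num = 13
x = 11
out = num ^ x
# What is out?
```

Trace (tracking out):
num = 13  # -> num = 13
x = 11  # -> x = 11
out = num ^ x  # -> out = 6

Answer: 6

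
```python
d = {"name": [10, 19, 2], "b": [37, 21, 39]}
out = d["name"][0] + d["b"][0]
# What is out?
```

Answer: 47

Derivation:
Trace (tracking out):
d = {'name': [10, 19, 2], 'b': [37, 21, 39]}  # -> d = {'name': [10, 19, 2], 'b': [37, 21, 39]}
out = d['name'][0] + d['b'][0]  # -> out = 47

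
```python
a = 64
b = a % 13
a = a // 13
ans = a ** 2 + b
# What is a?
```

Answer: 4

Derivation:
Trace (tracking a):
a = 64  # -> a = 64
b = a % 13  # -> b = 12
a = a // 13  # -> a = 4
ans = a ** 2 + b  # -> ans = 28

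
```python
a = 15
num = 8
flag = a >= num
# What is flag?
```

Trace (tracking flag):
a = 15  # -> a = 15
num = 8  # -> num = 8
flag = a >= num  # -> flag = True

Answer: True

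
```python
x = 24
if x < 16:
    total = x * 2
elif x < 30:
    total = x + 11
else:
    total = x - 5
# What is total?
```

Trace (tracking total):
x = 24  # -> x = 24
if x < 16:  # condition is False
elif x < 30:  # condition is True
    total = x + 11  # -> total = 35

Answer: 35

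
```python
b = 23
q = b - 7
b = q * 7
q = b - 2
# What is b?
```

Trace (tracking b):
b = 23  # -> b = 23
q = b - 7  # -> q = 16
b = q * 7  # -> b = 112
q = b - 2  # -> q = 110

Answer: 112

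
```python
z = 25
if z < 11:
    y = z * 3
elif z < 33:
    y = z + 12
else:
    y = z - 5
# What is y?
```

Trace (tracking y):
z = 25  # -> z = 25
if z < 11:  # condition is False
elif z < 33:  # condition is True
    y = z + 12  # -> y = 37

Answer: 37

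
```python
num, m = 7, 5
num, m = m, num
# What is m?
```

Answer: 7

Derivation:
Trace (tracking m):
num, m = (7, 5)  # -> num = 7, m = 5
num, m = (m, num)  # -> num = 5, m = 7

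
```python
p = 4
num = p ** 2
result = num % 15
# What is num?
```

Trace (tracking num):
p = 4  # -> p = 4
num = p ** 2  # -> num = 16
result = num % 15  # -> result = 1

Answer: 16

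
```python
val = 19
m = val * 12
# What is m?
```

Trace (tracking m):
val = 19  # -> val = 19
m = val * 12  # -> m = 228

Answer: 228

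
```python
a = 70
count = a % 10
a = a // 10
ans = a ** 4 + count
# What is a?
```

Answer: 7

Derivation:
Trace (tracking a):
a = 70  # -> a = 70
count = a % 10  # -> count = 0
a = a // 10  # -> a = 7
ans = a ** 4 + count  # -> ans = 2401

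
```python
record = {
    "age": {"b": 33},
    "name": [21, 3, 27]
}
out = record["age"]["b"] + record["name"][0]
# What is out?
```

Trace (tracking out):
record = {'age': {'b': 33}, 'name': [21, 3, 27]}  # -> record = {'age': {'b': 33}, 'name': [21, 3, 27]}
out = record['age']['b'] + record['name'][0]  # -> out = 54

Answer: 54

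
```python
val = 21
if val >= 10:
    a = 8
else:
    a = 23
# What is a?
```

Trace (tracking a):
val = 21  # -> val = 21
if val >= 10:  # condition is True
    a = 8  # -> a = 8

Answer: 8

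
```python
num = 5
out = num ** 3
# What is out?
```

Answer: 125

Derivation:
Trace (tracking out):
num = 5  # -> num = 5
out = num ** 3  # -> out = 125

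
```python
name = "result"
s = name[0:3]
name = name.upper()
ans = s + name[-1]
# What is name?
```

Trace (tracking name):
name = 'result'  # -> name = 'result'
s = name[0:3]  # -> s = 'res'
name = name.upper()  # -> name = 'RESULT'
ans = s + name[-1]  # -> ans = 'resT'

Answer: 'RESULT'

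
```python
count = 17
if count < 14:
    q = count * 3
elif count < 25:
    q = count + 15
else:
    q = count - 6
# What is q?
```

Trace (tracking q):
count = 17  # -> count = 17
if count < 14:  # condition is False
elif count < 25:  # condition is True
    q = count + 15  # -> q = 32

Answer: 32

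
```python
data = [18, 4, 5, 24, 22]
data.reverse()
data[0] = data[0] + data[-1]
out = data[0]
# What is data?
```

Answer: [40, 24, 5, 4, 18]

Derivation:
Trace (tracking data):
data = [18, 4, 5, 24, 22]  # -> data = [18, 4, 5, 24, 22]
data.reverse()  # -> data = [22, 24, 5, 4, 18]
data[0] = data[0] + data[-1]  # -> data = [40, 24, 5, 4, 18]
out = data[0]  # -> out = 40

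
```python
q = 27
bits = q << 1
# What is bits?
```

Trace (tracking bits):
q = 27  # -> q = 27
bits = q << 1  # -> bits = 54

Answer: 54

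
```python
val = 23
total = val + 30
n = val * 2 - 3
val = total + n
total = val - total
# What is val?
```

Answer: 96

Derivation:
Trace (tracking val):
val = 23  # -> val = 23
total = val + 30  # -> total = 53
n = val * 2 - 3  # -> n = 43
val = total + n  # -> val = 96
total = val - total  # -> total = 43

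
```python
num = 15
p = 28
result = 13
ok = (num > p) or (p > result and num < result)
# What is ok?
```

Trace (tracking ok):
num = 15  # -> num = 15
p = 28  # -> p = 28
result = 13  # -> result = 13
ok = num > p or (p > result and num < result)  # -> ok = False

Answer: False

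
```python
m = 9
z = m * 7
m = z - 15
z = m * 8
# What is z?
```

Answer: 384

Derivation:
Trace (tracking z):
m = 9  # -> m = 9
z = m * 7  # -> z = 63
m = z - 15  # -> m = 48
z = m * 8  # -> z = 384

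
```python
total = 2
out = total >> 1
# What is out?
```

Trace (tracking out):
total = 2  # -> total = 2
out = total >> 1  # -> out = 1

Answer: 1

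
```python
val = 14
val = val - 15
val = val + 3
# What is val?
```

Trace (tracking val):
val = 14  # -> val = 14
val = val - 15  # -> val = -1
val = val + 3  # -> val = 2

Answer: 2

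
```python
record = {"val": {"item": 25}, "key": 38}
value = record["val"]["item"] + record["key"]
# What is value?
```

Answer: 63

Derivation:
Trace (tracking value):
record = {'val': {'item': 25}, 'key': 38}  # -> record = {'val': {'item': 25}, 'key': 38}
value = record['val']['item'] + record['key']  # -> value = 63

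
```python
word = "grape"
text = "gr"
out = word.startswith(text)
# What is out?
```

Trace (tracking out):
word = 'grape'  # -> word = 'grape'
text = 'gr'  # -> text = 'gr'
out = word.startswith(text)  # -> out = True

Answer: True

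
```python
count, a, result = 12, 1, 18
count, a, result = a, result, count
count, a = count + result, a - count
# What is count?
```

Answer: 13

Derivation:
Trace (tracking count):
count, a, result = (12, 1, 18)  # -> count = 12, a = 1, result = 18
count, a, result = (a, result, count)  # -> count = 1, a = 18, result = 12
count, a = (count + result, a - count)  # -> count = 13, a = 17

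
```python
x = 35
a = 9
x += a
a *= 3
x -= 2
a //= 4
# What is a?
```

Answer: 6

Derivation:
Trace (tracking a):
x = 35  # -> x = 35
a = 9  # -> a = 9
x += a  # -> x = 44
a *= 3  # -> a = 27
x -= 2  # -> x = 42
a //= 4  # -> a = 6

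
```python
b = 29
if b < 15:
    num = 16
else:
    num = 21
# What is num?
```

Trace (tracking num):
b = 29  # -> b = 29
if b < 15:  # condition is False
else:
    num = 21  # -> num = 21

Answer: 21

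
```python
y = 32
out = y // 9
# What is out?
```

Answer: 3

Derivation:
Trace (tracking out):
y = 32  # -> y = 32
out = y // 9  # -> out = 3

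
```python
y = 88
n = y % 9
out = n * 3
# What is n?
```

Trace (tracking n):
y = 88  # -> y = 88
n = y % 9  # -> n = 7
out = n * 3  # -> out = 21

Answer: 7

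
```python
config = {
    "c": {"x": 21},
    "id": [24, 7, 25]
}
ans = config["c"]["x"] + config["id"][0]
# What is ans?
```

Answer: 45

Derivation:
Trace (tracking ans):
config = {'c': {'x': 21}, 'id': [24, 7, 25]}  # -> config = {'c': {'x': 21}, 'id': [24, 7, 25]}
ans = config['c']['x'] + config['id'][0]  # -> ans = 45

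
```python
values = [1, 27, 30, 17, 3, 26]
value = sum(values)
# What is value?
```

Answer: 104

Derivation:
Trace (tracking value):
values = [1, 27, 30, 17, 3, 26]  # -> values = [1, 27, 30, 17, 3, 26]
value = sum(values)  # -> value = 104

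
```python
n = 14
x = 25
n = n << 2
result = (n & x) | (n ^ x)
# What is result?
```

Trace (tracking result):
n = 14  # -> n = 14
x = 25  # -> x = 25
n = n << 2  # -> n = 56
result = n & x | n ^ x  # -> result = 57

Answer: 57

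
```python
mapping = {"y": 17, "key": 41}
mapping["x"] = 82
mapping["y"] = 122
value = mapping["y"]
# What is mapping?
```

Answer: {'y': 122, 'key': 41, 'x': 82}

Derivation:
Trace (tracking mapping):
mapping = {'y': 17, 'key': 41}  # -> mapping = {'y': 17, 'key': 41}
mapping['x'] = 82  # -> mapping = {'y': 17, 'key': 41, 'x': 82}
mapping['y'] = 122  # -> mapping = {'y': 122, 'key': 41, 'x': 82}
value = mapping['y']  # -> value = 122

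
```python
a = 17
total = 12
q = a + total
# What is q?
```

Answer: 29

Derivation:
Trace (tracking q):
a = 17  # -> a = 17
total = 12  # -> total = 12
q = a + total  # -> q = 29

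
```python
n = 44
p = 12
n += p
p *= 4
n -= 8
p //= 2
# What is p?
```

Answer: 24

Derivation:
Trace (tracking p):
n = 44  # -> n = 44
p = 12  # -> p = 12
n += p  # -> n = 56
p *= 4  # -> p = 48
n -= 8  # -> n = 48
p //= 2  # -> p = 24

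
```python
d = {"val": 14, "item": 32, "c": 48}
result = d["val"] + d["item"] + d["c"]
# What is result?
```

Answer: 94

Derivation:
Trace (tracking result):
d = {'val': 14, 'item': 32, 'c': 48}  # -> d = {'val': 14, 'item': 32, 'c': 48}
result = d['val'] + d['item'] + d['c']  # -> result = 94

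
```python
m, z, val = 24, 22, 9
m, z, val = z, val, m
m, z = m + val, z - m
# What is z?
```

Trace (tracking z):
m, z, val = (24, 22, 9)  # -> m = 24, z = 22, val = 9
m, z, val = (z, val, m)  # -> m = 22, z = 9, val = 24
m, z = (m + val, z - m)  # -> m = 46, z = -13

Answer: -13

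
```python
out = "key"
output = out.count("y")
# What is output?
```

Answer: 1

Derivation:
Trace (tracking output):
out = 'key'  # -> out = 'key'
output = out.count('y')  # -> output = 1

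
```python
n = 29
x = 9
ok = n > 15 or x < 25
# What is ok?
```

Trace (tracking ok):
n = 29  # -> n = 29
x = 9  # -> x = 9
ok = n > 15 or x < 25  # -> ok = True

Answer: True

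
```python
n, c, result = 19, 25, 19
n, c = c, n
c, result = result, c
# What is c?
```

Trace (tracking c):
n, c, result = (19, 25, 19)  # -> n = 19, c = 25, result = 19
n, c = (c, n)  # -> n = 25, c = 19
c, result = (result, c)  # -> c = 19, result = 19

Answer: 19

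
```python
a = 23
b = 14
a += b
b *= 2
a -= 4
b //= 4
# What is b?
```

Trace (tracking b):
a = 23  # -> a = 23
b = 14  # -> b = 14
a += b  # -> a = 37
b *= 2  # -> b = 28
a -= 4  # -> a = 33
b //= 4  # -> b = 7

Answer: 7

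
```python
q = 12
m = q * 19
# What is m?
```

Trace (tracking m):
q = 12  # -> q = 12
m = q * 19  # -> m = 228

Answer: 228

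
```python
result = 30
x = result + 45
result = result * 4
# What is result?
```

Trace (tracking result):
result = 30  # -> result = 30
x = result + 45  # -> x = 75
result = result * 4  # -> result = 120

Answer: 120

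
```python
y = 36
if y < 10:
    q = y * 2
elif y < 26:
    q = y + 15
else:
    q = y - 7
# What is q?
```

Answer: 29

Derivation:
Trace (tracking q):
y = 36  # -> y = 36
if y < 10:  # condition is False
elif y < 26:  # condition is False
else:
    q = y - 7  # -> q = 29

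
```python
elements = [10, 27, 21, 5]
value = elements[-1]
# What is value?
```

Trace (tracking value):
elements = [10, 27, 21, 5]  # -> elements = [10, 27, 21, 5]
value = elements[-1]  # -> value = 5

Answer: 5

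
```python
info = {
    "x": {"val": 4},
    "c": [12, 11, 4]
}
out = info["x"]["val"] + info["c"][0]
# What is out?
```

Trace (tracking out):
info = {'x': {'val': 4}, 'c': [12, 11, 4]}  # -> info = {'x': {'val': 4}, 'c': [12, 11, 4]}
out = info['x']['val'] + info['c'][0]  # -> out = 16

Answer: 16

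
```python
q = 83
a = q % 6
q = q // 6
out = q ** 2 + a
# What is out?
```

Answer: 174

Derivation:
Trace (tracking out):
q = 83  # -> q = 83
a = q % 6  # -> a = 5
q = q // 6  # -> q = 13
out = q ** 2 + a  # -> out = 174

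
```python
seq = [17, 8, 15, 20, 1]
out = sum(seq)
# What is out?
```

Trace (tracking out):
seq = [17, 8, 15, 20, 1]  # -> seq = [17, 8, 15, 20, 1]
out = sum(seq)  # -> out = 61

Answer: 61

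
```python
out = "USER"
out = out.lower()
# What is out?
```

Answer: 'user'

Derivation:
Trace (tracking out):
out = 'USER'  # -> out = 'USER'
out = out.lower()  # -> out = 'user'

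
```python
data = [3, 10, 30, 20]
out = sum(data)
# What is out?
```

Trace (tracking out):
data = [3, 10, 30, 20]  # -> data = [3, 10, 30, 20]
out = sum(data)  # -> out = 63

Answer: 63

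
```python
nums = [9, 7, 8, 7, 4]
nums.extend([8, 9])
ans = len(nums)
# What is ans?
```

Trace (tracking ans):
nums = [9, 7, 8, 7, 4]  # -> nums = [9, 7, 8, 7, 4]
nums.extend([8, 9])  # -> nums = [9, 7, 8, 7, 4, 8, 9]
ans = len(nums)  # -> ans = 7

Answer: 7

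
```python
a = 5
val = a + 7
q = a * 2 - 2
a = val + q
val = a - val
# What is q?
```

Trace (tracking q):
a = 5  # -> a = 5
val = a + 7  # -> val = 12
q = a * 2 - 2  # -> q = 8
a = val + q  # -> a = 20
val = a - val  # -> val = 8

Answer: 8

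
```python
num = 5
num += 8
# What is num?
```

Answer: 13

Derivation:
Trace (tracking num):
num = 5  # -> num = 5
num += 8  # -> num = 13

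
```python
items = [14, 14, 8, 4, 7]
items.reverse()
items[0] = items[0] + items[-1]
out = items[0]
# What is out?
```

Trace (tracking out):
items = [14, 14, 8, 4, 7]  # -> items = [14, 14, 8, 4, 7]
items.reverse()  # -> items = [7, 4, 8, 14, 14]
items[0] = items[0] + items[-1]  # -> items = [21, 4, 8, 14, 14]
out = items[0]  # -> out = 21

Answer: 21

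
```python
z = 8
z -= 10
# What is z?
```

Answer: -2

Derivation:
Trace (tracking z):
z = 8  # -> z = 8
z -= 10  # -> z = -2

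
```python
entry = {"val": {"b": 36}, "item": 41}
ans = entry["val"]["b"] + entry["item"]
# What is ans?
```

Trace (tracking ans):
entry = {'val': {'b': 36}, 'item': 41}  # -> entry = {'val': {'b': 36}, 'item': 41}
ans = entry['val']['b'] + entry['item']  # -> ans = 77

Answer: 77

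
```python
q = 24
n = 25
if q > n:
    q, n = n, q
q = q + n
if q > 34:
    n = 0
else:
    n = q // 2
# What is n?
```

Answer: 0

Derivation:
Trace (tracking n):
q = 24  # -> q = 24
n = 25  # -> n = 25
if q > n:  # condition is False
q = q + n  # -> q = 49
if q > 34:  # condition is True
    n = 0  # -> n = 0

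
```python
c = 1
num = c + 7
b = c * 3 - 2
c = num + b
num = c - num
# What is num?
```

Trace (tracking num):
c = 1  # -> c = 1
num = c + 7  # -> num = 8
b = c * 3 - 2  # -> b = 1
c = num + b  # -> c = 9
num = c - num  # -> num = 1

Answer: 1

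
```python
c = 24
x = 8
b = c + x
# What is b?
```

Trace (tracking b):
c = 24  # -> c = 24
x = 8  # -> x = 8
b = c + x  # -> b = 32

Answer: 32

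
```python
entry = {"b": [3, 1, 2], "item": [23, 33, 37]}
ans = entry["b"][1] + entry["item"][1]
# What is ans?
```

Trace (tracking ans):
entry = {'b': [3, 1, 2], 'item': [23, 33, 37]}  # -> entry = {'b': [3, 1, 2], 'item': [23, 33, 37]}
ans = entry['b'][1] + entry['item'][1]  # -> ans = 34

Answer: 34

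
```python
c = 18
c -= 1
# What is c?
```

Trace (tracking c):
c = 18  # -> c = 18
c -= 1  # -> c = 17

Answer: 17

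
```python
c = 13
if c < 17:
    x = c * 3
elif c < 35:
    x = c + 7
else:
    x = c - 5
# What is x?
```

Trace (tracking x):
c = 13  # -> c = 13
if c < 17:  # condition is True
    x = c * 3  # -> x = 39

Answer: 39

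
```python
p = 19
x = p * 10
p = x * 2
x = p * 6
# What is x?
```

Trace (tracking x):
p = 19  # -> p = 19
x = p * 10  # -> x = 190
p = x * 2  # -> p = 380
x = p * 6  # -> x = 2280

Answer: 2280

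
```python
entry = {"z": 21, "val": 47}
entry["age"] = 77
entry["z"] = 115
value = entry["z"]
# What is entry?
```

Answer: {'z': 115, 'val': 47, 'age': 77}

Derivation:
Trace (tracking entry):
entry = {'z': 21, 'val': 47}  # -> entry = {'z': 21, 'val': 47}
entry['age'] = 77  # -> entry = {'z': 21, 'val': 47, 'age': 77}
entry['z'] = 115  # -> entry = {'z': 115, 'val': 47, 'age': 77}
value = entry['z']  # -> value = 115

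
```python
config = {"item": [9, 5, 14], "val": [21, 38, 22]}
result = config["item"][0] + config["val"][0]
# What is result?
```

Answer: 30

Derivation:
Trace (tracking result):
config = {'item': [9, 5, 14], 'val': [21, 38, 22]}  # -> config = {'item': [9, 5, 14], 'val': [21, 38, 22]}
result = config['item'][0] + config['val'][0]  # -> result = 30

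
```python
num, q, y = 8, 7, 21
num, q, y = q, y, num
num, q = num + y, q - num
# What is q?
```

Answer: 14

Derivation:
Trace (tracking q):
num, q, y = (8, 7, 21)  # -> num = 8, q = 7, y = 21
num, q, y = (q, y, num)  # -> num = 7, q = 21, y = 8
num, q = (num + y, q - num)  # -> num = 15, q = 14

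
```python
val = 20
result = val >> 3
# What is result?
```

Trace (tracking result):
val = 20  # -> val = 20
result = val >> 3  # -> result = 2

Answer: 2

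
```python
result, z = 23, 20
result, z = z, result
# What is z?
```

Trace (tracking z):
result, z = (23, 20)  # -> result = 23, z = 20
result, z = (z, result)  # -> result = 20, z = 23

Answer: 23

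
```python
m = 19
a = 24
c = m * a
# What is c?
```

Answer: 456

Derivation:
Trace (tracking c):
m = 19  # -> m = 19
a = 24  # -> a = 24
c = m * a  # -> c = 456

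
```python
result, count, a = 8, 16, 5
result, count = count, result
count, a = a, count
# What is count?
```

Trace (tracking count):
result, count, a = (8, 16, 5)  # -> result = 8, count = 16, a = 5
result, count = (count, result)  # -> result = 16, count = 8
count, a = (a, count)  # -> count = 5, a = 8

Answer: 5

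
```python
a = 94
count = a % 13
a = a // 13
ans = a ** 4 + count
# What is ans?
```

Trace (tracking ans):
a = 94  # -> a = 94
count = a % 13  # -> count = 3
a = a // 13  # -> a = 7
ans = a ** 4 + count  # -> ans = 2404

Answer: 2404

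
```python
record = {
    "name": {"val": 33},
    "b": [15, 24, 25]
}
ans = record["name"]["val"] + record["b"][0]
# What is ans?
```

Answer: 48

Derivation:
Trace (tracking ans):
record = {'name': {'val': 33}, 'b': [15, 24, 25]}  # -> record = {'name': {'val': 33}, 'b': [15, 24, 25]}
ans = record['name']['val'] + record['b'][0]  # -> ans = 48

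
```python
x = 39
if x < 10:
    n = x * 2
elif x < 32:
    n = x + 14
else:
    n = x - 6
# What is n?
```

Answer: 33

Derivation:
Trace (tracking n):
x = 39  # -> x = 39
if x < 10:  # condition is False
elif x < 32:  # condition is False
else:
    n = x - 6  # -> n = 33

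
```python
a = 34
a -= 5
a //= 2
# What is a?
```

Answer: 14

Derivation:
Trace (tracking a):
a = 34  # -> a = 34
a -= 5  # -> a = 29
a //= 2  # -> a = 14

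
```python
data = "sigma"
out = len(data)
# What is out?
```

Trace (tracking out):
data = 'sigma'  # -> data = 'sigma'
out = len(data)  # -> out = 5

Answer: 5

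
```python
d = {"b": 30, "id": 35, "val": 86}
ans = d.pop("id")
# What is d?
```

Answer: {'b': 30, 'val': 86}

Derivation:
Trace (tracking d):
d = {'b': 30, 'id': 35, 'val': 86}  # -> d = {'b': 30, 'id': 35, 'val': 86}
ans = d.pop('id')  # -> ans = 35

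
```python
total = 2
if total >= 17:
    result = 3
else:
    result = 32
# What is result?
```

Answer: 32

Derivation:
Trace (tracking result):
total = 2  # -> total = 2
if total >= 17:  # condition is False
else:
    result = 32  # -> result = 32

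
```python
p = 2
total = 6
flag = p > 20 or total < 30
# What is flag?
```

Trace (tracking flag):
p = 2  # -> p = 2
total = 6  # -> total = 6
flag = p > 20 or total < 30  # -> flag = True

Answer: True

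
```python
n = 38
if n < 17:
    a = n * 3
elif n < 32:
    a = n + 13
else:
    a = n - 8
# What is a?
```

Trace (tracking a):
n = 38  # -> n = 38
if n < 17:  # condition is False
elif n < 32:  # condition is False
else:
    a = n - 8  # -> a = 30

Answer: 30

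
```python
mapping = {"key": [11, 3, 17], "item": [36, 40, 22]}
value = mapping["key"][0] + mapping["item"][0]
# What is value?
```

Trace (tracking value):
mapping = {'key': [11, 3, 17], 'item': [36, 40, 22]}  # -> mapping = {'key': [11, 3, 17], 'item': [36, 40, 22]}
value = mapping['key'][0] + mapping['item'][0]  # -> value = 47

Answer: 47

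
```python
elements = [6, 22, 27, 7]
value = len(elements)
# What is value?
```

Trace (tracking value):
elements = [6, 22, 27, 7]  # -> elements = [6, 22, 27, 7]
value = len(elements)  # -> value = 4

Answer: 4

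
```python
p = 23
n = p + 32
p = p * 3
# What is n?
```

Answer: 55

Derivation:
Trace (tracking n):
p = 23  # -> p = 23
n = p + 32  # -> n = 55
p = p * 3  # -> p = 69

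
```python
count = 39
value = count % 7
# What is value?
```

Trace (tracking value):
count = 39  # -> count = 39
value = count % 7  # -> value = 4

Answer: 4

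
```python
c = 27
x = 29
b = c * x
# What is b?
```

Answer: 783

Derivation:
Trace (tracking b):
c = 27  # -> c = 27
x = 29  # -> x = 29
b = c * x  # -> b = 783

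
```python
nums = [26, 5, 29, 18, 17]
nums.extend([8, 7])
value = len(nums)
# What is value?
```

Trace (tracking value):
nums = [26, 5, 29, 18, 17]  # -> nums = [26, 5, 29, 18, 17]
nums.extend([8, 7])  # -> nums = [26, 5, 29, 18, 17, 8, 7]
value = len(nums)  # -> value = 7

Answer: 7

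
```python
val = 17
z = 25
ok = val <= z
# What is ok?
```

Trace (tracking ok):
val = 17  # -> val = 17
z = 25  # -> z = 25
ok = val <= z  # -> ok = True

Answer: True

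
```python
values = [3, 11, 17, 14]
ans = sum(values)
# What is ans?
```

Answer: 45

Derivation:
Trace (tracking ans):
values = [3, 11, 17, 14]  # -> values = [3, 11, 17, 14]
ans = sum(values)  # -> ans = 45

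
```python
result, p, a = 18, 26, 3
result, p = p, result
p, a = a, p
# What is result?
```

Trace (tracking result):
result, p, a = (18, 26, 3)  # -> result = 18, p = 26, a = 3
result, p = (p, result)  # -> result = 26, p = 18
p, a = (a, p)  # -> p = 3, a = 18

Answer: 26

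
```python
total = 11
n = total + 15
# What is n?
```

Answer: 26

Derivation:
Trace (tracking n):
total = 11  # -> total = 11
n = total + 15  # -> n = 26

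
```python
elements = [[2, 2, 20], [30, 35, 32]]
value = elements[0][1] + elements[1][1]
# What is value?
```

Trace (tracking value):
elements = [[2, 2, 20], [30, 35, 32]]  # -> elements = [[2, 2, 20], [30, 35, 32]]
value = elements[0][1] + elements[1][1]  # -> value = 37

Answer: 37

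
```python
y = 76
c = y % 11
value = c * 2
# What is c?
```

Answer: 10

Derivation:
Trace (tracking c):
y = 76  # -> y = 76
c = y % 11  # -> c = 10
value = c * 2  # -> value = 20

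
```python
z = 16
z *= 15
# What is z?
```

Trace (tracking z):
z = 16  # -> z = 16
z *= 15  # -> z = 240

Answer: 240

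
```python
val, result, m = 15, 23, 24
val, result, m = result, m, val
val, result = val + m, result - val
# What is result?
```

Trace (tracking result):
val, result, m = (15, 23, 24)  # -> val = 15, result = 23, m = 24
val, result, m = (result, m, val)  # -> val = 23, result = 24, m = 15
val, result = (val + m, result - val)  # -> val = 38, result = 1

Answer: 1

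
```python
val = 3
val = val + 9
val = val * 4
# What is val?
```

Trace (tracking val):
val = 3  # -> val = 3
val = val + 9  # -> val = 12
val = val * 4  # -> val = 48

Answer: 48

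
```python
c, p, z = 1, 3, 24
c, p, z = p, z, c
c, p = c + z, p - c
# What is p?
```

Trace (tracking p):
c, p, z = (1, 3, 24)  # -> c = 1, p = 3, z = 24
c, p, z = (p, z, c)  # -> c = 3, p = 24, z = 1
c, p = (c + z, p - c)  # -> c = 4, p = 21

Answer: 21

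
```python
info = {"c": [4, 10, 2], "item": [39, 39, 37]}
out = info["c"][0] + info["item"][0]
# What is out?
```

Answer: 43

Derivation:
Trace (tracking out):
info = {'c': [4, 10, 2], 'item': [39, 39, 37]}  # -> info = {'c': [4, 10, 2], 'item': [39, 39, 37]}
out = info['c'][0] + info['item'][0]  # -> out = 43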